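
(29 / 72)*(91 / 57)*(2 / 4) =2639 / 8208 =0.32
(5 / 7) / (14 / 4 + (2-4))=10 / 21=0.48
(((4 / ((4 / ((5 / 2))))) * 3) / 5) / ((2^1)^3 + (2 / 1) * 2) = 1 / 8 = 0.12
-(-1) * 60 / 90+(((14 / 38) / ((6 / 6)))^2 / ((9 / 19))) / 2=0.81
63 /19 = 3.32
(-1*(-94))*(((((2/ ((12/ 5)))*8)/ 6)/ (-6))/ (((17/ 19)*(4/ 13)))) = -58045/ 918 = -63.23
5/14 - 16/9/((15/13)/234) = -75637/210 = -360.18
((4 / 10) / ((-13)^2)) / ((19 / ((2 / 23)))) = 4 / 369265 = 0.00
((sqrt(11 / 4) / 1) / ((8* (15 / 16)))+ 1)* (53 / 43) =53* sqrt(11) / 645+ 53 / 43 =1.51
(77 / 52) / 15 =77 / 780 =0.10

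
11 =11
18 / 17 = 1.06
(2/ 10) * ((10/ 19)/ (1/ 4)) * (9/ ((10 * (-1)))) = -36/ 95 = -0.38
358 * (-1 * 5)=-1790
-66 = -66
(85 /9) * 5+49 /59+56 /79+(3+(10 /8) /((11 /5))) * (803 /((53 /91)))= 44184397499 /8893188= 4968.34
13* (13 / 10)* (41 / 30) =23.10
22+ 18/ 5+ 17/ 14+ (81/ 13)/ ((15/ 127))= 72407/ 910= 79.57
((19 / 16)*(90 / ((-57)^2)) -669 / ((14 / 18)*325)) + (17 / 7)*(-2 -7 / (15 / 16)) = -25.60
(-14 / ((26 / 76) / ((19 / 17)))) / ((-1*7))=1444 / 221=6.53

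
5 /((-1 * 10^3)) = -1 /200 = -0.00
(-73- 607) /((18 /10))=-3400 /9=-377.78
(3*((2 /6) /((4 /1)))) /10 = 1 /40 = 0.02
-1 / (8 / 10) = -5 / 4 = -1.25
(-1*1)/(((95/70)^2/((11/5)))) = -2156/1805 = -1.19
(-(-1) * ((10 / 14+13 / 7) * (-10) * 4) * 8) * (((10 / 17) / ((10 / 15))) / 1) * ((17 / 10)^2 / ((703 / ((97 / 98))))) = -2.95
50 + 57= 107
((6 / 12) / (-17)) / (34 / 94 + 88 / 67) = -3149 / 179350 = -0.02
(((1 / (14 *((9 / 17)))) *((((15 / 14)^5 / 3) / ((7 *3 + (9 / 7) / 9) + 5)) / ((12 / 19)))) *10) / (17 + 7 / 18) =45421875 / 20537347264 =0.00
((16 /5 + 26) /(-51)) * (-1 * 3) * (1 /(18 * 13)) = 0.01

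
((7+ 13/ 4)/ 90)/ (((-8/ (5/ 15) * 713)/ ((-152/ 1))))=779/ 770040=0.00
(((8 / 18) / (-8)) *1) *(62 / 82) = -31 / 738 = -0.04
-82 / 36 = -41 / 18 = -2.28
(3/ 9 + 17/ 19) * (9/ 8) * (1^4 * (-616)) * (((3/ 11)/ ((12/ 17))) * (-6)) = 37485/ 19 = 1972.89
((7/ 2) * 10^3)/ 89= 3500/ 89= 39.33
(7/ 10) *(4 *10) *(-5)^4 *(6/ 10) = 10500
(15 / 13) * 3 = 45 / 13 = 3.46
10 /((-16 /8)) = -5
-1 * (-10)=10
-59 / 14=-4.21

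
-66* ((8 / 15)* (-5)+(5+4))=-418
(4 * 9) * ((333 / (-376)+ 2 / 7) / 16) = -14211 / 10528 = -1.35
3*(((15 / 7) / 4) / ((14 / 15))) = 675 / 392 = 1.72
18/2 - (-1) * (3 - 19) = -7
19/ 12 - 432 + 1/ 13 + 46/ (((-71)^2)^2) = -1705962373397/ 3964222236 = -430.34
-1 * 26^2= -676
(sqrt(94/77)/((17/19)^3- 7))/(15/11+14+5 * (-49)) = 6859 * sqrt(7238)/762094200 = 0.00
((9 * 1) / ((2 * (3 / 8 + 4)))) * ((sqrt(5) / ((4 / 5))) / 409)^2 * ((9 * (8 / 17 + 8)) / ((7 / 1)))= 72900 / 139345073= 0.00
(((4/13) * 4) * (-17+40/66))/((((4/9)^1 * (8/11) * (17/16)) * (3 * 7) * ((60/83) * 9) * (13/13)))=-89806/208845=-0.43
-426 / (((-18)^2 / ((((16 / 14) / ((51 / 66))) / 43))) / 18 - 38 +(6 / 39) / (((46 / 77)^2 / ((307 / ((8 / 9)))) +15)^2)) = -29430839252543806464816 / 33529755769158044821417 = -0.88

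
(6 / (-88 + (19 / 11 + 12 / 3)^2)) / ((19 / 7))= -5082 / 126901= -0.04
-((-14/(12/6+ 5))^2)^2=-16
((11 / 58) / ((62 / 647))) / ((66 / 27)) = 5823 / 7192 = 0.81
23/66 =0.35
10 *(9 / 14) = 45 / 7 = 6.43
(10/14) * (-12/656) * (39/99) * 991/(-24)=64415/303072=0.21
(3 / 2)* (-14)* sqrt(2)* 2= -42* sqrt(2)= -59.40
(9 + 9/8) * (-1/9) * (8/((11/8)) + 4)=-243/22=-11.05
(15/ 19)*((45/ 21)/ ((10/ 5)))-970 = -257795/ 266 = -969.15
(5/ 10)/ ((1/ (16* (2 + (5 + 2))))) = 72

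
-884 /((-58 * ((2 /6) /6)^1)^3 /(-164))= -105687504 /24389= -4333.41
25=25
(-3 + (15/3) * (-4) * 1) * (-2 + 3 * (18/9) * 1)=-92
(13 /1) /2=13 /2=6.50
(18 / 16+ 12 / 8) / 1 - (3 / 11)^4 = 306813 / 117128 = 2.62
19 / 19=1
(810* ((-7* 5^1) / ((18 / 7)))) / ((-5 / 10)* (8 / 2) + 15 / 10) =22050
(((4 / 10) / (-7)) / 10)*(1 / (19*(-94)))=1 / 312550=0.00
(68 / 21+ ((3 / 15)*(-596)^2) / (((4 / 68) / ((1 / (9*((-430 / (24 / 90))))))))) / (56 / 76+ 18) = -385946563 / 90412875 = -4.27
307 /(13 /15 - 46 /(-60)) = 9210 /49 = 187.96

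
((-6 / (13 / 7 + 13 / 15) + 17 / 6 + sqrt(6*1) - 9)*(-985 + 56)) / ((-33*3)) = -55.55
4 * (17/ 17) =4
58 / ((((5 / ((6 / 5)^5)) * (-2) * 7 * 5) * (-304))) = 0.00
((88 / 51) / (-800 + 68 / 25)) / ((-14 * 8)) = 25 / 1293768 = 0.00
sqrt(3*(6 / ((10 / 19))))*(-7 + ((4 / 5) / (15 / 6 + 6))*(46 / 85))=-150621*sqrt(95) / 36125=-40.64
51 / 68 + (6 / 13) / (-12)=37 / 52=0.71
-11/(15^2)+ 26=5839/225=25.95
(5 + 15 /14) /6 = 85 /84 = 1.01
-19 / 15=-1.27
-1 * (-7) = 7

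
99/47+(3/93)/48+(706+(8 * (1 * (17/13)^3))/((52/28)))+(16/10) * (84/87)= 208325834867039/289629103920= 719.28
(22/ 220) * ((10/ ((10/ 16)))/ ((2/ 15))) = 12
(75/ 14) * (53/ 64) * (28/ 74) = 3975/ 2368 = 1.68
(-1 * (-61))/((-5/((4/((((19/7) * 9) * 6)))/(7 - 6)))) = -854/2565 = -0.33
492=492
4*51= 204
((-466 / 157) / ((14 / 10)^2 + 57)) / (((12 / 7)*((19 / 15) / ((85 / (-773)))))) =17329375 / 6797672332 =0.00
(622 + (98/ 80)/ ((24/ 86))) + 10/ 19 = 5717473/ 9120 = 626.92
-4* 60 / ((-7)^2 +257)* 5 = -200 / 51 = -3.92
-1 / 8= -0.12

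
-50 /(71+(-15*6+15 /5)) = 25 /8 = 3.12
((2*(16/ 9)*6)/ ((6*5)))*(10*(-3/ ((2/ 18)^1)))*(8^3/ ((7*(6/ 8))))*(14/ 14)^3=-131072/ 7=-18724.57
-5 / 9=-0.56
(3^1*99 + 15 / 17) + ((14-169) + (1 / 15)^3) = 8197892 / 57375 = 142.88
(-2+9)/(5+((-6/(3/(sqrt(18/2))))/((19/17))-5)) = -133/102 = -1.30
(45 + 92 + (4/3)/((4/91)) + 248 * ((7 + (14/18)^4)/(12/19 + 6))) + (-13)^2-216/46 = 824520041/1358127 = 607.10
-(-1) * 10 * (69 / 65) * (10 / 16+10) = 5865 / 52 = 112.79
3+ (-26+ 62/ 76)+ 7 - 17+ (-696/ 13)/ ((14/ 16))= -322877/ 3458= -93.37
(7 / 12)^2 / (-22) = -0.02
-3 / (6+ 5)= -3 / 11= -0.27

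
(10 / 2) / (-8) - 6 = -53 / 8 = -6.62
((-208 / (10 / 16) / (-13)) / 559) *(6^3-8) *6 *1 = 12288 / 215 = 57.15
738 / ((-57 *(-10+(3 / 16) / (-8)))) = 31488 / 24377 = 1.29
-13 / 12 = -1.08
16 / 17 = 0.94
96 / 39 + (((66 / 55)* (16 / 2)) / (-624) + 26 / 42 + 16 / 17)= 92968 / 23205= 4.01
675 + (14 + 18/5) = 3463/5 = 692.60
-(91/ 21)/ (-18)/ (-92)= -13/ 4968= -0.00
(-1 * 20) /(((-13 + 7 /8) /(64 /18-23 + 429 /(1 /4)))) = 2443040 /873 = 2798.44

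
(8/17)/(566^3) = 1/385308179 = 0.00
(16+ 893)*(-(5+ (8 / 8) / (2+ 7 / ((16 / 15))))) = -637209 / 137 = -4651.16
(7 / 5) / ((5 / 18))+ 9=351 / 25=14.04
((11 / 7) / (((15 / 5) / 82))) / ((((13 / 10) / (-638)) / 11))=-63302360 / 273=-231876.78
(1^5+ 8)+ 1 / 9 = 82 / 9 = 9.11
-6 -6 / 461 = -6.01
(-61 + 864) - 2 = 801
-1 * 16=-16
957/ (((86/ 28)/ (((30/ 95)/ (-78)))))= -13398/ 10621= -1.26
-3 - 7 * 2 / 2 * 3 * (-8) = 165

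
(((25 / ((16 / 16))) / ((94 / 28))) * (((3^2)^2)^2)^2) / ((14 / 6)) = 6457008150 / 47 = 137383152.13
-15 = -15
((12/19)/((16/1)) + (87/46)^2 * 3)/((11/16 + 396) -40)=1732080/57361057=0.03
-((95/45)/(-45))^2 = -361/164025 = -0.00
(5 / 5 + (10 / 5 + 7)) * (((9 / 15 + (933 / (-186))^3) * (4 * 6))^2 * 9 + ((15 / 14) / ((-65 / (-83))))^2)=60116150520368042959629 / 73494179823610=817971581.76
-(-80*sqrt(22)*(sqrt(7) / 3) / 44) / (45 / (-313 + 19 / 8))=-2485*sqrt(154) / 594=-51.92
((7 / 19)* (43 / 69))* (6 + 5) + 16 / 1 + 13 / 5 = 138478 / 6555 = 21.13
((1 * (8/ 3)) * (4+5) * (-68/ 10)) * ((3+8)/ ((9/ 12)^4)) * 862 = -660250624/ 135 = -4890745.36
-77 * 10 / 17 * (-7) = 5390 / 17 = 317.06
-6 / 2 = -3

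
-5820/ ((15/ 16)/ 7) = -43456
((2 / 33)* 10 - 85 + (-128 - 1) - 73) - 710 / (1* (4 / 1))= -30617 / 66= -463.89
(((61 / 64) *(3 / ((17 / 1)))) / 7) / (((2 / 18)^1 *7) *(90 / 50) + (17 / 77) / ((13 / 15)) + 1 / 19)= 0.01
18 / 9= 2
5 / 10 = 1 / 2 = 0.50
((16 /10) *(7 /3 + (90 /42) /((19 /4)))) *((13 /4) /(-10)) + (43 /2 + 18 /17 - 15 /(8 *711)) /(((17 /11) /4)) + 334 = 178061464859 /455478450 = 390.93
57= 57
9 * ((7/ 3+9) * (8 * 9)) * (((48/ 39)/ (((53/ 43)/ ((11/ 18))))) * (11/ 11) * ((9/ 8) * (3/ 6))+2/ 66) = 20792088/ 7579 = 2743.38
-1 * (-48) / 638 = 0.08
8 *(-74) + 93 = -499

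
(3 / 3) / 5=1 / 5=0.20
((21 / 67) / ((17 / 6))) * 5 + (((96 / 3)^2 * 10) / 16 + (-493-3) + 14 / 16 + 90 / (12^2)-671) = -1195829 / 2278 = -524.95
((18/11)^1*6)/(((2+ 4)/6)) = 9.82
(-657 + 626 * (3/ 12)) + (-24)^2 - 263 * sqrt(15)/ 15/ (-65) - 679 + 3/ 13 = -15685/ 26 + 263 * sqrt(15)/ 975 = -602.22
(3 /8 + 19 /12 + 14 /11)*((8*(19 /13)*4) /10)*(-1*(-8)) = 259312 /2145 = 120.89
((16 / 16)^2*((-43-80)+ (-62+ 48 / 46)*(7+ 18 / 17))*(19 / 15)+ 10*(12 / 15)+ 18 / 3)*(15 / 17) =-4481063 / 6647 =-674.15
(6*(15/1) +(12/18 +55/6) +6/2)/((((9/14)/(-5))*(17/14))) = -302330/459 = -658.67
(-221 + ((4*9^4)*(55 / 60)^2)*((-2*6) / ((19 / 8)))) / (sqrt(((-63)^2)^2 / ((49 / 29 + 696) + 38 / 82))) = -4242430*sqrt(246748414) / 89663679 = -743.23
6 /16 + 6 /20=0.68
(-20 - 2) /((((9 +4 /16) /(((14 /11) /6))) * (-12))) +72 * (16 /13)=383798 /4329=88.66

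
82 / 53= 1.55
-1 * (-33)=33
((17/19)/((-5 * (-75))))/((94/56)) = 476/334875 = 0.00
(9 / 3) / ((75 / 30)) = 6 / 5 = 1.20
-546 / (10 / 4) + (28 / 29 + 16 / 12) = -94004 / 435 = -216.10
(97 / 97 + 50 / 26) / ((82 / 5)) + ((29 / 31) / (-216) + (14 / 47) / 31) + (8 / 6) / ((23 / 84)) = 19495055471 / 3858054408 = 5.05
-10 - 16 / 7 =-86 / 7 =-12.29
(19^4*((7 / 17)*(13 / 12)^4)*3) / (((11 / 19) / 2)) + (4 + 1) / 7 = 3465276544771 / 4523904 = 765992.50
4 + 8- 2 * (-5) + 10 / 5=24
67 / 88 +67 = 5963 / 88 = 67.76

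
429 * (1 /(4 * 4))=429 /16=26.81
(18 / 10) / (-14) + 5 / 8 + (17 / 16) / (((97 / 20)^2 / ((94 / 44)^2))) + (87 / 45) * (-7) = -12270439789 / 956330760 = -12.83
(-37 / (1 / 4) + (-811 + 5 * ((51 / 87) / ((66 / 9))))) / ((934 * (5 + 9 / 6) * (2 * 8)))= -611587 / 61972768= -0.01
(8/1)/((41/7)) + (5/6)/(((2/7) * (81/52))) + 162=1646269/9963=165.24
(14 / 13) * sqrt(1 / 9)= 14 / 39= 0.36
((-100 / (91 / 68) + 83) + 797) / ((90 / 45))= 36640 / 91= 402.64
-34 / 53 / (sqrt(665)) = -34 * sqrt(665) / 35245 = -0.02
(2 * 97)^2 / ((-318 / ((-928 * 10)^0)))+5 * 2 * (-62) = -117398 / 159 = -738.35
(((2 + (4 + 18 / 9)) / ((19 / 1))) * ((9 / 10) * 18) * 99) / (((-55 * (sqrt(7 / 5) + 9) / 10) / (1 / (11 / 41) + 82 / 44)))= -3228012 / 41591 + 358668 * sqrt(35) / 207955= -67.41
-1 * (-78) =78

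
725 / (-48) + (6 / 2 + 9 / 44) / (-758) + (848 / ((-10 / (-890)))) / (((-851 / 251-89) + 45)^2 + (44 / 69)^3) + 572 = 5493055906476569921713 / 9302494843264397808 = 590.49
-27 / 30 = -0.90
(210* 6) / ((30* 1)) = 42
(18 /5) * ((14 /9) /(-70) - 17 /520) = -257 /1300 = -0.20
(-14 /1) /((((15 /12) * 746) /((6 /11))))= -168 /20515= -0.01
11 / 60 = 0.18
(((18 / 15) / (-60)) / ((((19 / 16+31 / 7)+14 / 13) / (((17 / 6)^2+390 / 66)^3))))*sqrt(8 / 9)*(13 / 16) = -198868467403697*sqrt(2) / 45386706024000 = -6.20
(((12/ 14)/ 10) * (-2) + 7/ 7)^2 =841/ 1225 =0.69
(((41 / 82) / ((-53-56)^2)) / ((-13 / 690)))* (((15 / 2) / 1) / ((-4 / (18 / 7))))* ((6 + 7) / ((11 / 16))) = 186300 / 914837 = 0.20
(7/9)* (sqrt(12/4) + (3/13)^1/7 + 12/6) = 7* sqrt(3)/9 + 185/117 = 2.93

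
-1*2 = -2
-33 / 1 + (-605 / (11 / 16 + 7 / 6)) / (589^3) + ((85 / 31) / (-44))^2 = -1161727031959723 / 35207990954576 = -33.00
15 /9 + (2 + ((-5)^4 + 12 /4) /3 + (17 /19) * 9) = 4200 /19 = 221.05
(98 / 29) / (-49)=-2 / 29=-0.07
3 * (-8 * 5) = -120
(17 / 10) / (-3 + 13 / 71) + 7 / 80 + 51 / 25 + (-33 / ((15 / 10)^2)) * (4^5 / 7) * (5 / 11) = -5111999 / 5250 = -973.71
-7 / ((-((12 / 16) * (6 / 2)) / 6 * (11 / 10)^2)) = 5600 / 363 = 15.43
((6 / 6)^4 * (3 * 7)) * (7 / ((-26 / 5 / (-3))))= 2205 / 26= 84.81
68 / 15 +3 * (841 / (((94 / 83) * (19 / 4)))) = 6342994 / 13395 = 473.53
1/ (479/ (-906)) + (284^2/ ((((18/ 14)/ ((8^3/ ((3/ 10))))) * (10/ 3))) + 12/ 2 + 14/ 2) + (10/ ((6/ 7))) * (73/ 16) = 2215445378815/ 68976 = 32119075.89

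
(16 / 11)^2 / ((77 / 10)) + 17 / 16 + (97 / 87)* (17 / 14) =34901915 / 12969264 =2.69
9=9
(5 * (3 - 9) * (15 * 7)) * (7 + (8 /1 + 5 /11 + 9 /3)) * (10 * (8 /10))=-5115600 /11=-465054.55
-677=-677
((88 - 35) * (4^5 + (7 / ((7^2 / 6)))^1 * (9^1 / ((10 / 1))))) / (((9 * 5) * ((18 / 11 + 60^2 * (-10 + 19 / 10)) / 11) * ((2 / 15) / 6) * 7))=-230015071 / 78581790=-2.93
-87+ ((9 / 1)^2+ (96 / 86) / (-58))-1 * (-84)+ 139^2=24190529 / 1247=19398.98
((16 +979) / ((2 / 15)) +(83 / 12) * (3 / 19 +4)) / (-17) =-100471 / 228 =-440.66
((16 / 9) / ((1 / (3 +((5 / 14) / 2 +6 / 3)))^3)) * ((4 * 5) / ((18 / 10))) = 76215625 / 27783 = 2743.25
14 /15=0.93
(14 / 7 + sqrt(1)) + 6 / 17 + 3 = 108 / 17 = 6.35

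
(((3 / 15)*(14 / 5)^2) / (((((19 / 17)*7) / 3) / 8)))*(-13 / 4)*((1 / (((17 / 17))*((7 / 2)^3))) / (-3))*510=1442688 / 23275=61.98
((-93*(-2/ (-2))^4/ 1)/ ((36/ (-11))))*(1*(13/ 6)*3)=4433/ 24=184.71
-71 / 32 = -2.22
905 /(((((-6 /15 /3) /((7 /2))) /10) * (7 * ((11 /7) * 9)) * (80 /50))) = -791875 /528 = -1499.76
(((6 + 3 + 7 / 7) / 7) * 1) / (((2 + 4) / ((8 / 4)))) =10 / 21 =0.48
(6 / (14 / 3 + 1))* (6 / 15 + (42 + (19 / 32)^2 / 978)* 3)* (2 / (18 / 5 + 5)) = 1898807157 / 61006336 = 31.12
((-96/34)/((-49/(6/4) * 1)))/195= 24/54145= 0.00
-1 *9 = -9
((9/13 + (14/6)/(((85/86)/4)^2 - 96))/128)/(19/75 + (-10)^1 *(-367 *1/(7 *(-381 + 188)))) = -9989404140275/4714945381138304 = -0.00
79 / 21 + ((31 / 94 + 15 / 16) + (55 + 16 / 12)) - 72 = -167987 / 15792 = -10.64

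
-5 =-5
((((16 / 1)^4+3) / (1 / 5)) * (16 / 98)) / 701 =2621560 / 34349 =76.32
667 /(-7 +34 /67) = -1541 /15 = -102.73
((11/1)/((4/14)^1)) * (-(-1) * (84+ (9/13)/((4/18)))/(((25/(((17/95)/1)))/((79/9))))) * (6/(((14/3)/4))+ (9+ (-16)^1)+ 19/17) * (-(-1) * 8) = -23094544/18525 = -1246.67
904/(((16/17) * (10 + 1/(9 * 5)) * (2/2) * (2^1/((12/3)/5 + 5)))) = 501381/1804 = 277.93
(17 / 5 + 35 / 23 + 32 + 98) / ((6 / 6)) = 15516 / 115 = 134.92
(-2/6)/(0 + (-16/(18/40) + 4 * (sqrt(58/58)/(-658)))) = 987/105298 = 0.01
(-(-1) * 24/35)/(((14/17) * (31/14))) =408/1085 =0.38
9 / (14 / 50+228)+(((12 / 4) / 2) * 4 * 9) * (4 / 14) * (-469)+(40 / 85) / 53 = -37207314271 / 5142007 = -7235.95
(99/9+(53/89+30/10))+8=2011/89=22.60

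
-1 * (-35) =35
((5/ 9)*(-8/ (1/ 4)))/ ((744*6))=-10/ 2511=-0.00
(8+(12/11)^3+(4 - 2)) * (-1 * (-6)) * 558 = 50347224/1331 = 37826.61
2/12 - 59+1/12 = -235/4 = -58.75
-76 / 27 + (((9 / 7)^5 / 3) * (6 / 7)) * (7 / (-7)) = -3.82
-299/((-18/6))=299/3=99.67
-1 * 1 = -1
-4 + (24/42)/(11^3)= -37264/9317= -4.00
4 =4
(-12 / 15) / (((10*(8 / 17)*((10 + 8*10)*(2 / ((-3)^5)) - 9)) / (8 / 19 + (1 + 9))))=0.18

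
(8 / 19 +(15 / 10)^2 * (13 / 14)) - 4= -1585 / 1064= -1.49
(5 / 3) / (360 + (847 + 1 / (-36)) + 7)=60 / 43703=0.00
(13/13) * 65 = 65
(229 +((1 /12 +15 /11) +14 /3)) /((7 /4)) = 10345 /77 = 134.35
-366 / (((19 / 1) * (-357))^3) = 122 / 104026550229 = 0.00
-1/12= -0.08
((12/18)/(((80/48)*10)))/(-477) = -1/11925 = -0.00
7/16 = 0.44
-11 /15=-0.73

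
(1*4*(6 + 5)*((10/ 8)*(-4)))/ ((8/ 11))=-605/ 2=-302.50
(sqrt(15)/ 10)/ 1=0.39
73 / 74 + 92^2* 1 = 626409 / 74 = 8464.99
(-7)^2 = 49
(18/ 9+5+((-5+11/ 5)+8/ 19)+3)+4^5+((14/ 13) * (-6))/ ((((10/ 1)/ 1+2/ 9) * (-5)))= 29306787/ 28405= 1031.75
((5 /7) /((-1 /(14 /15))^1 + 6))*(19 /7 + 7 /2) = 145 /161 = 0.90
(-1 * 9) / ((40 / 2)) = -9 / 20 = -0.45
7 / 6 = 1.17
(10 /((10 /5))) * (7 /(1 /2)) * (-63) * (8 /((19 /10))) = -352800 /19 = -18568.42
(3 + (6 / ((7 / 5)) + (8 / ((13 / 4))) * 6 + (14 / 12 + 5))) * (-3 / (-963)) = 0.09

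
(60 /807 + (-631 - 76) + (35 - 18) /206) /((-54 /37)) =484.32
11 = 11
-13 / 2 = -6.50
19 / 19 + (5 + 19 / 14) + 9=229 / 14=16.36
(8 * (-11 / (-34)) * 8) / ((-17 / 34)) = -704 / 17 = -41.41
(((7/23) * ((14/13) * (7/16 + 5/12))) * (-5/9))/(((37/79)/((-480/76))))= 2.10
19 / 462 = 0.04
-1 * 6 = -6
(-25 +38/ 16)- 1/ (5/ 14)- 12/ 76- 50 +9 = -50603/ 760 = -66.58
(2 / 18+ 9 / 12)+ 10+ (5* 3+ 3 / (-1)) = 823 / 36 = 22.86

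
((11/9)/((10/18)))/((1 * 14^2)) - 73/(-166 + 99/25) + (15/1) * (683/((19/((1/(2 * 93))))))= 7858413779/2338318220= 3.36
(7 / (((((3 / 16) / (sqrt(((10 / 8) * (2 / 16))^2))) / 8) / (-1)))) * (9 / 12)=-35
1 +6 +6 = 13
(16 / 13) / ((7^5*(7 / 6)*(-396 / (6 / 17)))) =-16 / 286004719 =-0.00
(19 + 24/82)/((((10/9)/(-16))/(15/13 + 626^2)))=-290136439656/2665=-108869208.13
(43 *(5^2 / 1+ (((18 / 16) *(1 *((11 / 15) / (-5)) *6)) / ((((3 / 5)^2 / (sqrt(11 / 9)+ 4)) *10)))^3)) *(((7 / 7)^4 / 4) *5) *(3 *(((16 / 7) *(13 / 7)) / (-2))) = -626902289 / 78400+ 329604847 *sqrt(11) / 2822400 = -7608.88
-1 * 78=-78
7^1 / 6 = 7 / 6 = 1.17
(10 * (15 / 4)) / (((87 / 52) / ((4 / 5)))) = 520 / 29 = 17.93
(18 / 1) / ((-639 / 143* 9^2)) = -286 / 5751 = -0.05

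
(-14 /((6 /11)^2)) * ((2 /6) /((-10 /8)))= 1694 /135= 12.55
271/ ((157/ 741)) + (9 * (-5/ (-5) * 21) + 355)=286219/ 157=1823.05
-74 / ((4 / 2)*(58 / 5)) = -185 / 58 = -3.19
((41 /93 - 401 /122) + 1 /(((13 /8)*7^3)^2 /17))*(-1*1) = 642019307723 /225588898626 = 2.85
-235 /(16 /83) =-19505 /16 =-1219.06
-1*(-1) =1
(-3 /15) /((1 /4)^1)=-4 /5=-0.80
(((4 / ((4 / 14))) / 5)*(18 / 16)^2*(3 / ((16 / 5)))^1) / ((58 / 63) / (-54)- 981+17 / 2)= -2893401 / 846976768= -0.00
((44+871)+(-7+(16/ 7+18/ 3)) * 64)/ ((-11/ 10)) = -69810/ 77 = -906.62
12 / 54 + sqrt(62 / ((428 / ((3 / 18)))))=sqrt(9951) / 642 + 2 / 9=0.38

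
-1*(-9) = 9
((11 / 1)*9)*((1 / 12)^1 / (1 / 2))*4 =66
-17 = -17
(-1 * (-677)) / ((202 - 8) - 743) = -677 / 549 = -1.23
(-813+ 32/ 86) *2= -69886/ 43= -1625.26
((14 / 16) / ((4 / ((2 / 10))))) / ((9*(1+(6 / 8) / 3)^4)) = 56 / 28125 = 0.00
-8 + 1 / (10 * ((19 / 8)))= -756 / 95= -7.96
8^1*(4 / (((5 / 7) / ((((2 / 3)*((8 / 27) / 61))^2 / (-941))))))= -57344 / 114865428105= -0.00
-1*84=-84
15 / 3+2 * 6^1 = 17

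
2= 2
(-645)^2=416025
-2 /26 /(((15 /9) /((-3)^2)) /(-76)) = 31.57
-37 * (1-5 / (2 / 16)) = 1443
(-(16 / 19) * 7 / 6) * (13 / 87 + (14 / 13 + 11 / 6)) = -21532 / 7163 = -3.01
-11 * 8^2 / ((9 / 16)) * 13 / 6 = -73216 / 27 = -2711.70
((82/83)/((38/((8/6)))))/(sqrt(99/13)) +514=164*sqrt(143)/156123 +514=514.01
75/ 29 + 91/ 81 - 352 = -818134/ 2349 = -348.29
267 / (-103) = -2.59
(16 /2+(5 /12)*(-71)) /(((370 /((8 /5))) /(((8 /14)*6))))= -8 /25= -0.32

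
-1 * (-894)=894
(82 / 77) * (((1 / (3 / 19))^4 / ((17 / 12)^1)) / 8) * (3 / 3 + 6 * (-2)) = -5343161 / 3213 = -1662.98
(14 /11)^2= 196 /121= 1.62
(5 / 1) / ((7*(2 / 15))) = 75 / 14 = 5.36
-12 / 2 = -6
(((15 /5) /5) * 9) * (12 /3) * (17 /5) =1836 /25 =73.44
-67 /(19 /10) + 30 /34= -11105 /323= -34.38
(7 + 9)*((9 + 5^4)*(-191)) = -1937504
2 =2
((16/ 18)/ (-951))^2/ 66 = 32/ 2417463873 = 0.00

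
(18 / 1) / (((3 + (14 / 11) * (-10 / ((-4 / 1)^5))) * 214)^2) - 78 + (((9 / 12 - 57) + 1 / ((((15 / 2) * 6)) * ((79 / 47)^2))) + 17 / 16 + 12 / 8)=-487496652406643746991 / 3702142816435008720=-131.68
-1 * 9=-9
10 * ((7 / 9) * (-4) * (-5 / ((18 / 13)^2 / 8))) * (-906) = -142906400 / 243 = -588092.18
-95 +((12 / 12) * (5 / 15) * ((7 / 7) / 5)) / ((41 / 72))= -19451 / 205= -94.88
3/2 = 1.50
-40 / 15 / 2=-4 / 3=-1.33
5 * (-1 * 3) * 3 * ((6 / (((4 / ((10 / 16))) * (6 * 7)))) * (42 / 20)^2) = -567 / 128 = -4.43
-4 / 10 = -2 / 5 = -0.40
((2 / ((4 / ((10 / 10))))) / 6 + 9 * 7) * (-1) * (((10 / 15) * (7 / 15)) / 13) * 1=-5299 / 3510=-1.51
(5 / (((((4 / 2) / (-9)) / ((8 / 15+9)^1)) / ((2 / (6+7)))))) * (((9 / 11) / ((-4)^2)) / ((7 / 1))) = -27 / 112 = -0.24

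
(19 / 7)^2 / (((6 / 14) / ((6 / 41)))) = 2.52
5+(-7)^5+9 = -16793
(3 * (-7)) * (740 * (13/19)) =-202020/19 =-10632.63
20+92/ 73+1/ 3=4729/ 219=21.59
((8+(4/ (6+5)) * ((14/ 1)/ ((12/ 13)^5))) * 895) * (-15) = -23879508425/ 114048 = -209381.21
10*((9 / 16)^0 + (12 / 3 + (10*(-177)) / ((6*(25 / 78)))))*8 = -73232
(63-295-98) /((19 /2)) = -660 /19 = -34.74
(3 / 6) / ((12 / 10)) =5 / 12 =0.42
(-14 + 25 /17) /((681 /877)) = -62267 /3859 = -16.14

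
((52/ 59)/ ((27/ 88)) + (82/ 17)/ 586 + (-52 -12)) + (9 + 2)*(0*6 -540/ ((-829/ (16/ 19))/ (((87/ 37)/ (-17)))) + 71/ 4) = 2465585123548807/ 18497036963484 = 133.30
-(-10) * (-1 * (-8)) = 80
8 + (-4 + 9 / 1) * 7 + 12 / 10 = 221 / 5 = 44.20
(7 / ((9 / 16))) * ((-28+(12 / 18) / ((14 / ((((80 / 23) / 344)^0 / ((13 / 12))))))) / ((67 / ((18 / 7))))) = -81408 / 6097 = -13.35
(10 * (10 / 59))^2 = 10000 / 3481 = 2.87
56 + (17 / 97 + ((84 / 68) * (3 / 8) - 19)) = 496527 / 13192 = 37.64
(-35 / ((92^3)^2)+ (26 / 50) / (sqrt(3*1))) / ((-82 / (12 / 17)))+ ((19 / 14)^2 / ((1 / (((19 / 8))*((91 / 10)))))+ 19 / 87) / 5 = 8.00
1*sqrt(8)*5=10*sqrt(2)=14.14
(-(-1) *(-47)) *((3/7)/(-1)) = 141/7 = 20.14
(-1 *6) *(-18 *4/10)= 216/5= 43.20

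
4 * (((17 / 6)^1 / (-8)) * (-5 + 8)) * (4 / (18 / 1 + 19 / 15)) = -0.88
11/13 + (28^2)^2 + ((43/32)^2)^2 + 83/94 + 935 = 394399999190131/640679936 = 615595.99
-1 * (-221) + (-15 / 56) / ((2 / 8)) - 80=1959 / 14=139.93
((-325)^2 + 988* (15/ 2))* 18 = 2034630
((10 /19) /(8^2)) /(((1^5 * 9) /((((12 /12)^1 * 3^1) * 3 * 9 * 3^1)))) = 0.22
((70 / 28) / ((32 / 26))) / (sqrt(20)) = 13 * sqrt(5) / 64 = 0.45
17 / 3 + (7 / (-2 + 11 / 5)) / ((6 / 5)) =209 / 6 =34.83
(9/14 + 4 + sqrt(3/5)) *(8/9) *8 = 64 *sqrt(15)/45 + 2080/63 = 38.52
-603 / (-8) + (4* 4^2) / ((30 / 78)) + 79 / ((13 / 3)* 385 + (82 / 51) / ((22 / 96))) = 9091265201 / 37594840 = 241.82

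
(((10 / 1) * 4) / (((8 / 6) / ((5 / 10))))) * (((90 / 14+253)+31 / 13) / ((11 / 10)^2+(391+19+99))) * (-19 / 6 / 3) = -113168750 / 13928733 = -8.12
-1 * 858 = -858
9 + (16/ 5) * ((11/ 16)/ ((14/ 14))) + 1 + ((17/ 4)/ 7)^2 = 49269/ 3920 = 12.57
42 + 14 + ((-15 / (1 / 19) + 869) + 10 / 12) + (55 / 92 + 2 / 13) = 2302007 / 3588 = 641.59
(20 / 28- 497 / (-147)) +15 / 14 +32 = 223 / 6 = 37.17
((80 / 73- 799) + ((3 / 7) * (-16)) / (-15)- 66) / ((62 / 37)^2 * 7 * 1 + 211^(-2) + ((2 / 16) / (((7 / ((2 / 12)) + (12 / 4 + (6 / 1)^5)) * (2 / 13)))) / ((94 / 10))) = -790815290504511031056 / 18001889893022864395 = -43.93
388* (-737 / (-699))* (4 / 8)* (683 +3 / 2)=97868441 / 699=140012.08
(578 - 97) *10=4810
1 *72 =72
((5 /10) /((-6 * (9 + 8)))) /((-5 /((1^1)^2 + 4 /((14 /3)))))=13 /7140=0.00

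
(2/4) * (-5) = -5/2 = -2.50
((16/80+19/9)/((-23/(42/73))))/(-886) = 728/11156955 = 0.00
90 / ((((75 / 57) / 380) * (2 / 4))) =51984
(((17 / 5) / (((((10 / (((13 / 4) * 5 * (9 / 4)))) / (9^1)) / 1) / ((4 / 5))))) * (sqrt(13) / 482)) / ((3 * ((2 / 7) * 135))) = 0.01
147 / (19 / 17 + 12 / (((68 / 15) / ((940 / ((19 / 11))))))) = 6783 / 66523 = 0.10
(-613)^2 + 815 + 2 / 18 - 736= 3382633 / 9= 375848.11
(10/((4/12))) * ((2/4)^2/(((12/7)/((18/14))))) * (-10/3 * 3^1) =-225/4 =-56.25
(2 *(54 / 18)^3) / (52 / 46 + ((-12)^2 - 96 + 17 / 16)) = 1.08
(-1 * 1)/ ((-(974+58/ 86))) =43/ 41911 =0.00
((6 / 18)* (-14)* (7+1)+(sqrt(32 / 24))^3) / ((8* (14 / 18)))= -6+sqrt(3) / 7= -5.75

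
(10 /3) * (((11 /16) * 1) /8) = 55 /192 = 0.29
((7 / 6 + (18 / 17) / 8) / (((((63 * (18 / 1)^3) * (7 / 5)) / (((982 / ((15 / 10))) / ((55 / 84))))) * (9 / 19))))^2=6111698674225 / 215083397599555716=0.00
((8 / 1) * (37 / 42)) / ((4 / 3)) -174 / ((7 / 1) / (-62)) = 10825 / 7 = 1546.43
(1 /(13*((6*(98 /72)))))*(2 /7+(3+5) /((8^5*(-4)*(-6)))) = 196615 /73056256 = 0.00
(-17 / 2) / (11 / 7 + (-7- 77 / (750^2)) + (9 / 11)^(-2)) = 301218750 / 139442351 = 2.16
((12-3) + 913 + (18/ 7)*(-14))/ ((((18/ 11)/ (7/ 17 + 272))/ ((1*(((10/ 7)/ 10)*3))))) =63212.50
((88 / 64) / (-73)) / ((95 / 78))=-429 / 27740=-0.02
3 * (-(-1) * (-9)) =-27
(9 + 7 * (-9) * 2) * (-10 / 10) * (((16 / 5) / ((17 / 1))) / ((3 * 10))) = 312 / 425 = 0.73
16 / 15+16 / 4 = 76 / 15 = 5.07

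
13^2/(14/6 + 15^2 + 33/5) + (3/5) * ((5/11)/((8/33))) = 51861/28072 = 1.85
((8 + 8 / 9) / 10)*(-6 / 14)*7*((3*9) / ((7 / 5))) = -360 / 7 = -51.43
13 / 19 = 0.68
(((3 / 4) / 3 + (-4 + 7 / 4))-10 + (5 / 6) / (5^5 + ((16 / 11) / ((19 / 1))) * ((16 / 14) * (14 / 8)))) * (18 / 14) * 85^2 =-2855165725 / 25614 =-111468.95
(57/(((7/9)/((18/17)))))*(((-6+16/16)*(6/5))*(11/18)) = -33858/119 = -284.52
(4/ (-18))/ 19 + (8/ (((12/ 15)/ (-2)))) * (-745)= 2547898/ 171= 14899.99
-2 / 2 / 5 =-1 / 5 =-0.20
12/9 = 1.33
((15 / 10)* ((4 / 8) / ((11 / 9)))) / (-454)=-27 / 19976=-0.00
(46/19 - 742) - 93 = -15819/19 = -832.58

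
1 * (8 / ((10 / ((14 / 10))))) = 28 / 25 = 1.12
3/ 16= 0.19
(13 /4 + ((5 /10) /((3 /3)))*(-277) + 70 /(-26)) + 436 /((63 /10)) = -225179 /3276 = -68.74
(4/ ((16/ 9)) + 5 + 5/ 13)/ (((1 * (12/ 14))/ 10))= 13895/ 156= 89.07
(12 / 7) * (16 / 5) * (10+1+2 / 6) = 2176 / 35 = 62.17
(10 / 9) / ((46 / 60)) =100 / 69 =1.45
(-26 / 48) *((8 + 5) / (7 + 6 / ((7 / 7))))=-0.54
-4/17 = -0.24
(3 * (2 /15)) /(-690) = -1 /1725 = -0.00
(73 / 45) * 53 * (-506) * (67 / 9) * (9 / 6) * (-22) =1442835218 / 135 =10687668.28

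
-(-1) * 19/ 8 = 19/ 8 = 2.38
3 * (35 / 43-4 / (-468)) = 4138 / 1677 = 2.47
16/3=5.33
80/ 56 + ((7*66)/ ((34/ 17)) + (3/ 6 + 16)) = 248.93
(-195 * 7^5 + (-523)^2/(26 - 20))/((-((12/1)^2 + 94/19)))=368422559/16980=21697.44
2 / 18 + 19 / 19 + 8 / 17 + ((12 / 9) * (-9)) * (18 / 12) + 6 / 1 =-1594 / 153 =-10.42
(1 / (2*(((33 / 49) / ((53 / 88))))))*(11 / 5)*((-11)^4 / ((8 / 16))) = 28805.06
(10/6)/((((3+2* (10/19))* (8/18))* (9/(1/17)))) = 95/15708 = 0.01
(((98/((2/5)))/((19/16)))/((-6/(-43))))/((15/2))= 33712/171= 197.15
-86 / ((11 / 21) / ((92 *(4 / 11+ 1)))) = -2492280 / 121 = -20597.36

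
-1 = -1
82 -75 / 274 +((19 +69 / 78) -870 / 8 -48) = -392811 / 7124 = -55.14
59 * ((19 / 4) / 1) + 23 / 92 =561 / 2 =280.50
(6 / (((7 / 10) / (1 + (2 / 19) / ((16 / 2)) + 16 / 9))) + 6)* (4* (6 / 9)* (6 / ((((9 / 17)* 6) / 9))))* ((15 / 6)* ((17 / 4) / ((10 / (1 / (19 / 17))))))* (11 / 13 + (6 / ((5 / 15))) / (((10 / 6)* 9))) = 58656307 / 22230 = 2638.61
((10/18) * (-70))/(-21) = 50/27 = 1.85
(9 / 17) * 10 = 5.29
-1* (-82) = 82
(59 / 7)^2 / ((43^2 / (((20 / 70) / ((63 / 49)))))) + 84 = 68501318 / 815409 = 84.01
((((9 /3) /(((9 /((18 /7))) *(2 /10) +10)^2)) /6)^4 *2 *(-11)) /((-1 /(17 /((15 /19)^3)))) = 128263300000 /463910268554618427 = 0.00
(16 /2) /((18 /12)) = 16 /3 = 5.33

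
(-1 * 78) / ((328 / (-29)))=1131 / 164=6.90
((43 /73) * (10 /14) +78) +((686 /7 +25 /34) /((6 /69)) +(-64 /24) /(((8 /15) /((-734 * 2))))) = 297230105 /34748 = 8553.88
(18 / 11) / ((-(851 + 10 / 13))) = -78 / 40601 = -0.00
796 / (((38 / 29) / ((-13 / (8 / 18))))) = -675207 / 38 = -17768.61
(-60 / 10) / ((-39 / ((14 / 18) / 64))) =7 / 3744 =0.00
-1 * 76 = -76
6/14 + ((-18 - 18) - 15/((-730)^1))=-36333/1022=-35.55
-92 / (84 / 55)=-60.24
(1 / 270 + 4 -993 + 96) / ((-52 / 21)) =1687763 / 4680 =360.63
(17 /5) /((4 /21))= 357 /20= 17.85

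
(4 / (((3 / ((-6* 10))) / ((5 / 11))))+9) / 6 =-301 / 66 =-4.56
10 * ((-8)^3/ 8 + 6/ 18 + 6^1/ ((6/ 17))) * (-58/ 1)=81200/ 3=27066.67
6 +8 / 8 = 7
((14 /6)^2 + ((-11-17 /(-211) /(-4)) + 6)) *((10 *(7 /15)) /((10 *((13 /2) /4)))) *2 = 90244 /370305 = 0.24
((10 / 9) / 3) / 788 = 5 / 10638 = 0.00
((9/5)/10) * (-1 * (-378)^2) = -25719.12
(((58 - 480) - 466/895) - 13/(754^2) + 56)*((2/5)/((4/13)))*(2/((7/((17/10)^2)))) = -4145898990383/10537730000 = -393.43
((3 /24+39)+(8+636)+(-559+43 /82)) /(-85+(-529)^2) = 40885 /91759968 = 0.00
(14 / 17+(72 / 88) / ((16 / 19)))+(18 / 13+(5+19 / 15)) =9.45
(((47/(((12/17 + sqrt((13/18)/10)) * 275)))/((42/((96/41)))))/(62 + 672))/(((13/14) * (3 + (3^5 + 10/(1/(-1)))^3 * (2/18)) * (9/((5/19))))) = 0.00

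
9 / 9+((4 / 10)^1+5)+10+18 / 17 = 1484 / 85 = 17.46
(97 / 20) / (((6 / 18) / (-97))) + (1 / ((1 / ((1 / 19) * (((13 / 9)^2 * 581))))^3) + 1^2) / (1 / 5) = 1297095.75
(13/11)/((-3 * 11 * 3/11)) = -13/99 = -0.13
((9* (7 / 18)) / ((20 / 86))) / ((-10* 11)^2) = 301 / 242000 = 0.00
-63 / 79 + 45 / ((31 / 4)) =12267 / 2449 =5.01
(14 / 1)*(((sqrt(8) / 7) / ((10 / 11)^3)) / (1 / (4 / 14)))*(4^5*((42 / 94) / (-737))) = -371712*sqrt(2) / 393625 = -1.34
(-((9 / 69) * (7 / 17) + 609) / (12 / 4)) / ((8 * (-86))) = 19845 / 67252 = 0.30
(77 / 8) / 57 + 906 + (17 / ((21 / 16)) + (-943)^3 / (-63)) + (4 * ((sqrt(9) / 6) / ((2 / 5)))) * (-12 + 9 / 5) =127469707793 / 9576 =13311372.99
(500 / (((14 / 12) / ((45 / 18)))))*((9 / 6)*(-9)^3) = -8201250 / 7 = -1171607.14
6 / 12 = 1 / 2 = 0.50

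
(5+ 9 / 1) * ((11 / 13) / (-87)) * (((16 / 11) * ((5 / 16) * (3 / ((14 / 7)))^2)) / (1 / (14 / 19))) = -735 / 7163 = -0.10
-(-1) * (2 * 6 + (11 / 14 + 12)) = 347 / 14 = 24.79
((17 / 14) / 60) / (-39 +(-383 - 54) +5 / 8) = -17 / 399315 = -0.00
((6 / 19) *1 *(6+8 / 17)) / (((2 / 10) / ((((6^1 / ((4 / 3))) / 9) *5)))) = 8250 / 323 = 25.54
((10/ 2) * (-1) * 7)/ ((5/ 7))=-49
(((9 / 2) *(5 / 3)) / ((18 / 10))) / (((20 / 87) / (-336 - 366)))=-12723.75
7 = 7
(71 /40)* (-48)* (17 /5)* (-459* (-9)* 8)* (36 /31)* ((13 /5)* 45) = -1008073190592 /775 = -1300739600.76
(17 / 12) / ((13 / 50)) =425 / 78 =5.45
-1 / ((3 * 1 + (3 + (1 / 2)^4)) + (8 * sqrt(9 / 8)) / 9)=-13968 / 82633 + 1536 * sqrt(2) / 82633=-0.14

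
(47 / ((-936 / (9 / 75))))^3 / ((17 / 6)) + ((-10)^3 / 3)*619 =-277428372000103823 / 1344564000000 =-206333.33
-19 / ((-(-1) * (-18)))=19 / 18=1.06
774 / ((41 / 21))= 16254 / 41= 396.44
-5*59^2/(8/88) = -191455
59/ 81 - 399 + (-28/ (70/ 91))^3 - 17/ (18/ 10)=-492442133/ 10125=-48636.26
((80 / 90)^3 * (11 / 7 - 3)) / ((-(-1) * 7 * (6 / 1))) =-2560 / 107163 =-0.02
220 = 220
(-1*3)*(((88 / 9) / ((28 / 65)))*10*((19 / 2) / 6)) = -67925 / 63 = -1078.17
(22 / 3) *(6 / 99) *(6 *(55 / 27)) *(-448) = -197120 / 81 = -2433.58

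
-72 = -72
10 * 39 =390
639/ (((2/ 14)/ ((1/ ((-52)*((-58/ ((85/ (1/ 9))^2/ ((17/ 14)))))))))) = 1077881175/ 1508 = 714775.31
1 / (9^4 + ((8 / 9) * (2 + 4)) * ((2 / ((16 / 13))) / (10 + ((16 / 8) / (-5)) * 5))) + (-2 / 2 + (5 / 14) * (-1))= -1495987 / 1102430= -1.36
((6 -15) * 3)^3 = -19683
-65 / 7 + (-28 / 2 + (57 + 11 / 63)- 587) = -4978 / 9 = -553.11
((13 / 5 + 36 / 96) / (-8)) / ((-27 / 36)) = 119 / 240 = 0.50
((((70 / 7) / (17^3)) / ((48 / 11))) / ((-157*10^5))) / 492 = -0.00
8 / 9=0.89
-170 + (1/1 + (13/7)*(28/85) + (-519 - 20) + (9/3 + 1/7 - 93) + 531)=-158416/595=-266.25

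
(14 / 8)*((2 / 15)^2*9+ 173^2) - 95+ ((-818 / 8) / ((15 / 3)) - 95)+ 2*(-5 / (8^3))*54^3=39272089 / 800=49090.11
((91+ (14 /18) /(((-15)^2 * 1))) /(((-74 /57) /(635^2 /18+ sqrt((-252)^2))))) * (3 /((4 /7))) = -4997010338033 /599400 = -8336687.25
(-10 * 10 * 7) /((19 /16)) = -11200 /19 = -589.47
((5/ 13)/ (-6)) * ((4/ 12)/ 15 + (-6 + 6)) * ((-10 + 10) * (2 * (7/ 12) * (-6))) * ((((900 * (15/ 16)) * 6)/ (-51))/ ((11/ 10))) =0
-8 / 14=-4 / 7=-0.57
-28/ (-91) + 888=11548/ 13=888.31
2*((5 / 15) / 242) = 1 / 363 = 0.00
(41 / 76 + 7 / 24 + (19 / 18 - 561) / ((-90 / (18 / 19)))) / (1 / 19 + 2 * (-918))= -46001 / 12557880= -0.00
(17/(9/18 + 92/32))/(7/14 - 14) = -272/729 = -0.37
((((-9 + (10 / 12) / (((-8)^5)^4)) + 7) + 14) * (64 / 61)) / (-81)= -83010348331692982277 / 534054858212102897664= -0.16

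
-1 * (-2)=2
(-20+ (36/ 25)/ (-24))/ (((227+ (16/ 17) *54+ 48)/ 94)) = -5.79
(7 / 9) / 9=7 / 81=0.09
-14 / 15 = -0.93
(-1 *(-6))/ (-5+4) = -6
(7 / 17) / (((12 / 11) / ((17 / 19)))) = 77 / 228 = 0.34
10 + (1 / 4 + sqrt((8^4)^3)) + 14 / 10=5243113 / 20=262155.65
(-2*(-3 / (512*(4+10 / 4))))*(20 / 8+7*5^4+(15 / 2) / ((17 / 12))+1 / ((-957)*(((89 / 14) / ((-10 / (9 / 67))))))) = 114228810275 / 14456242944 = 7.90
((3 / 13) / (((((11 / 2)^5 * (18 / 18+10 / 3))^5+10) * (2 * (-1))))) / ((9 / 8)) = -10871635968 / 522970561599004854506064616505939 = -0.00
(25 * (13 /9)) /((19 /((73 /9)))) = 23725 /1539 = 15.42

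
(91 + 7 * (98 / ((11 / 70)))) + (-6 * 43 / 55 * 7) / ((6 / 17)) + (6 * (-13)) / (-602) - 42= 71543223 / 16555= 4321.55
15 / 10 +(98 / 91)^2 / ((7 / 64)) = 4091 / 338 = 12.10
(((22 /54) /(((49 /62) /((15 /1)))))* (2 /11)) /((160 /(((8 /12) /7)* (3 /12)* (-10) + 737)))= 59954 /9261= 6.47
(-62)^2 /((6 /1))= 1922 /3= 640.67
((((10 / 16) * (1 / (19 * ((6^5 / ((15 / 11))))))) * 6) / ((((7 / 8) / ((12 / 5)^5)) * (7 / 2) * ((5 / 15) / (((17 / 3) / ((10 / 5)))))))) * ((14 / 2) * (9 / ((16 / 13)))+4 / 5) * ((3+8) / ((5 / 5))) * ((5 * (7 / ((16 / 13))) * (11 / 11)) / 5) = 8272251 / 332500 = 24.88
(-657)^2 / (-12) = -143883 / 4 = -35970.75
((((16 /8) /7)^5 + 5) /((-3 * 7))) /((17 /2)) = -168134 /6000099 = -0.03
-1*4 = -4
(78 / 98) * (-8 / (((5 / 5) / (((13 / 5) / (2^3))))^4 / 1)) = -1113879 / 15680000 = -0.07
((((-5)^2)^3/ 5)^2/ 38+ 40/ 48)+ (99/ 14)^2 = 2871661717/ 11172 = 257040.97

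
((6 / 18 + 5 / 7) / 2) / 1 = 11 / 21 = 0.52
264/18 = 44/3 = 14.67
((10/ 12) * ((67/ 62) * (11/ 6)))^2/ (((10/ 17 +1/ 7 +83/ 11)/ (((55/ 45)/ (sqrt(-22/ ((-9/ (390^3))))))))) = 711008221 * sqrt(2145)/ 985116678354432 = 0.00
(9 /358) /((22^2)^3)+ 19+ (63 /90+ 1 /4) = 4048853061837 /202950028160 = 19.95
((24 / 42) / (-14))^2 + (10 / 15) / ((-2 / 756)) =-252.00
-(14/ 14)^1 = -1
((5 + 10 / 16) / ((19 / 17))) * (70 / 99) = 2975 / 836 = 3.56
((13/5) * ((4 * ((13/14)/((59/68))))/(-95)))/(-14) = 11492/1373225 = 0.01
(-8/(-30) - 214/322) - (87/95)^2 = -5390432/4359075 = -1.24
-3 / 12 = -1 / 4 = -0.25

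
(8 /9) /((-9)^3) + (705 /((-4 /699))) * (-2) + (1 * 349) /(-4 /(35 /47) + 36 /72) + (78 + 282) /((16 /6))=1102814241649 /4474602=246460.86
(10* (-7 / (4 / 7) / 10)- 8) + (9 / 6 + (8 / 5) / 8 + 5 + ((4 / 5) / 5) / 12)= -4061 / 300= -13.54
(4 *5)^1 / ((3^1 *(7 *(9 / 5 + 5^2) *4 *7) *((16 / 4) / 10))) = 125 / 39396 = 0.00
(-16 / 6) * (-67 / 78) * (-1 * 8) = -2144 / 117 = -18.32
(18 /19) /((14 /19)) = 9 /7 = 1.29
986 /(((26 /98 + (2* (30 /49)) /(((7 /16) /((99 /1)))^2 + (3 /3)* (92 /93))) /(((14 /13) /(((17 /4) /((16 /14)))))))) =1999362343552 /10524690241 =189.97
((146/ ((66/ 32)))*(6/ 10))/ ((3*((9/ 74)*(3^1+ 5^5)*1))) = 21608/ 580635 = 0.04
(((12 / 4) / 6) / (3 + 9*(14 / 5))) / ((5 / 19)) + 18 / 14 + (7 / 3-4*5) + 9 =-14437 / 1974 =-7.31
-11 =-11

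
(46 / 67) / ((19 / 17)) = 782 / 1273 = 0.61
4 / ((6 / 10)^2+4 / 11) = 1100 / 199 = 5.53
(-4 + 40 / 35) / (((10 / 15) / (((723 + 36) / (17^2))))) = -22770 / 2023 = -11.26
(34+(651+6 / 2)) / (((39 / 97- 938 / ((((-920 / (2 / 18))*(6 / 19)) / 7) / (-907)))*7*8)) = -207215280 / 38408281261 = -0.01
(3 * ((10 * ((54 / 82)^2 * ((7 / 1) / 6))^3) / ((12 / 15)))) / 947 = 369125632575 / 71973579459632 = 0.01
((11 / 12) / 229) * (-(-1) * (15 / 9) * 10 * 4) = 550 / 2061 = 0.27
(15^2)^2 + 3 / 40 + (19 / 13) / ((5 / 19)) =50630.63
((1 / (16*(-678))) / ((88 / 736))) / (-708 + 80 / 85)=391 / 358580640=0.00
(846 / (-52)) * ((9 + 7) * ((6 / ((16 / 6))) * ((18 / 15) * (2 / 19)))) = -91368 / 1235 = -73.98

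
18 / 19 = 0.95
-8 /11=-0.73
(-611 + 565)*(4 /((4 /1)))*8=-368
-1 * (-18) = 18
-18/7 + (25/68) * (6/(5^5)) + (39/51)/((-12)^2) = -5495113/2142000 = -2.57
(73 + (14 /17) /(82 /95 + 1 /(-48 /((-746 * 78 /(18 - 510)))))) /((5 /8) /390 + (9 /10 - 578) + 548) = -1150617932880 /461900923741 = -2.49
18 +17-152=-117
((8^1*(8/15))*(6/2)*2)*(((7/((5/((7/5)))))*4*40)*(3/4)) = 150528/25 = 6021.12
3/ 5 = 0.60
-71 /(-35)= 71 /35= 2.03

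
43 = 43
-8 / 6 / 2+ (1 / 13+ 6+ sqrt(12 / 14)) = sqrt(42) / 7+ 211 / 39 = 6.34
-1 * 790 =-790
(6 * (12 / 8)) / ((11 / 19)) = 171 / 11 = 15.55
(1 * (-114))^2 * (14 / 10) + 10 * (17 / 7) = 637654 / 35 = 18218.69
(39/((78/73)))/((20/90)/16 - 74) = -2628/5327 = -0.49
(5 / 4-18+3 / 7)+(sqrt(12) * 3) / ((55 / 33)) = -457 / 28+18 * sqrt(3) / 5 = -10.09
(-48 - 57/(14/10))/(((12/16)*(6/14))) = -276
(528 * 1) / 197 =528 / 197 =2.68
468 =468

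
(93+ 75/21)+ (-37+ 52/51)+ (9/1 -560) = -175076/357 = -490.41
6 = 6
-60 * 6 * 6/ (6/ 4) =-1440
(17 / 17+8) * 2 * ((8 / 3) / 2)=24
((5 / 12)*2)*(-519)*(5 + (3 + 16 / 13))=-51900 / 13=-3992.31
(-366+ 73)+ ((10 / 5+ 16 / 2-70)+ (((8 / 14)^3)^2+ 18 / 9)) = -41290703 / 117649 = -350.97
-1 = -1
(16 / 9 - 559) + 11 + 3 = -4889 / 9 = -543.22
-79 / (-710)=79 / 710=0.11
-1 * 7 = -7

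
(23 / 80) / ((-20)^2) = 0.00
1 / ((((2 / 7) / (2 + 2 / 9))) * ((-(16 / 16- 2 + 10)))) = -70 / 81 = -0.86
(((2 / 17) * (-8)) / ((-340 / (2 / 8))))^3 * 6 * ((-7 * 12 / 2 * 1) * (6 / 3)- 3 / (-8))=-2007 / 12068784500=-0.00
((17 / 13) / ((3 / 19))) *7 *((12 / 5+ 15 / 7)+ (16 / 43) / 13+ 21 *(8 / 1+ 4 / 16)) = 4494967807 / 436020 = 10309.09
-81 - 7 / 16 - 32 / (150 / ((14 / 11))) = -1078559 / 13200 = -81.71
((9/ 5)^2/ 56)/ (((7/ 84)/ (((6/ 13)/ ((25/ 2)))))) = 1458/ 56875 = 0.03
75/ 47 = 1.60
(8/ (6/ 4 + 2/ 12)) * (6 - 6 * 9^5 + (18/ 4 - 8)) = -8502996/ 5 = -1700599.20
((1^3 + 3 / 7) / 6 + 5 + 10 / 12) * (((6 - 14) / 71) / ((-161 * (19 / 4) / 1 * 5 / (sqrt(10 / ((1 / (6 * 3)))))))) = 0.00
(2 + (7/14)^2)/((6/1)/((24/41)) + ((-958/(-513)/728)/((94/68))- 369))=-0.01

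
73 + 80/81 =5993/81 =73.99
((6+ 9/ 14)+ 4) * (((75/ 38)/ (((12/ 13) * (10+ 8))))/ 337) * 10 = 242125/ 6454224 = 0.04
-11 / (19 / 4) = -44 / 19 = -2.32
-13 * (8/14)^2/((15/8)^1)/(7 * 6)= -832/15435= -0.05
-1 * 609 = -609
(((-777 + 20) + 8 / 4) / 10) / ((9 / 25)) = -3775 / 18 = -209.72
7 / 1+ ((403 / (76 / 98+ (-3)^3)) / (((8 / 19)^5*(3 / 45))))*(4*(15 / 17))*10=-11001368296457 / 17895424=-614758.74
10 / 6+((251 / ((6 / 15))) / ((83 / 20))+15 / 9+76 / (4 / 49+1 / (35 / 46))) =156110 / 747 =208.98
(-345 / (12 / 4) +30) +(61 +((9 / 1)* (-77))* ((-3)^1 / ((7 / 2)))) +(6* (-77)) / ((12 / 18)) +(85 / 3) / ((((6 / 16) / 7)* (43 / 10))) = -1 / 387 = -0.00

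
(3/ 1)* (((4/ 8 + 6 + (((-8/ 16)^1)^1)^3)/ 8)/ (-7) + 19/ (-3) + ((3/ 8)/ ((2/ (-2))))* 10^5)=-50408665/ 448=-112519.34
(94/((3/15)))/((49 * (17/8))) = 3760/833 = 4.51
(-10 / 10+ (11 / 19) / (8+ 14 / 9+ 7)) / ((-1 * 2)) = 1366 / 2831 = 0.48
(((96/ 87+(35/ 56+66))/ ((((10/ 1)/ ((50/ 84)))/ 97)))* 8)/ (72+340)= 7620805/ 1003632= 7.59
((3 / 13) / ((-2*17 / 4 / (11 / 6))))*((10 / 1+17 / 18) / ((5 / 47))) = -5.12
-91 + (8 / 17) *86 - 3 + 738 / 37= -21124 / 629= -33.58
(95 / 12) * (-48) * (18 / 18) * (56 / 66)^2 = -297920 / 1089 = -273.57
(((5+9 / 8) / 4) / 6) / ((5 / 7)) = 343 / 960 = 0.36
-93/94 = -0.99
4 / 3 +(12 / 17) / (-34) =1138 / 867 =1.31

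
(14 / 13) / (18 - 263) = -0.00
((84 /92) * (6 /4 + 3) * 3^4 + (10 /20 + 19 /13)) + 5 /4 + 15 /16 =336.95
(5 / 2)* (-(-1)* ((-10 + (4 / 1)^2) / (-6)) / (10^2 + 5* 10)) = -0.02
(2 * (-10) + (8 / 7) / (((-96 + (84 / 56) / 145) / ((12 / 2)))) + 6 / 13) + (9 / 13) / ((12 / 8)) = -16168664 / 844389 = -19.15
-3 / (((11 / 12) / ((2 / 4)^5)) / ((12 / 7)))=-27 / 154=-0.18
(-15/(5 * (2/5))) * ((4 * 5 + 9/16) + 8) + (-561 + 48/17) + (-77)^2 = 2805193/544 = 5156.60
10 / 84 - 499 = -498.88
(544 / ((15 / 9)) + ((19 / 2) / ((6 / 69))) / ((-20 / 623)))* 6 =-738417 / 40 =-18460.42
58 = 58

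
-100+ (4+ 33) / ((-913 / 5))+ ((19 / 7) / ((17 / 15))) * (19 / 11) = -10437270 / 108647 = -96.07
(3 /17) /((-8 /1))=-3 /136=-0.02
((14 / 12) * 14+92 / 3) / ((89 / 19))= 893 / 89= 10.03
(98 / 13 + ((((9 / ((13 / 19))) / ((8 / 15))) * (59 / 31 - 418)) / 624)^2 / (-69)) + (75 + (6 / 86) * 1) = 78.69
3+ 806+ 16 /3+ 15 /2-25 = 4781 /6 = 796.83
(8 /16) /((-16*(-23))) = 1 /736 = 0.00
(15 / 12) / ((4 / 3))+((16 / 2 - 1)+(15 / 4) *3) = 19.19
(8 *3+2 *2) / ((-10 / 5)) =-14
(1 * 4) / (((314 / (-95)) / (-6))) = 1140 / 157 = 7.26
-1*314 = -314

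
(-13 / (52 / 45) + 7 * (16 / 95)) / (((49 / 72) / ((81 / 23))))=-5579766 / 107065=-52.12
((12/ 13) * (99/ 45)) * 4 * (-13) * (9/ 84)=-11.31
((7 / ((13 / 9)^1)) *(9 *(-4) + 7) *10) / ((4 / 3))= -27405 / 26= -1054.04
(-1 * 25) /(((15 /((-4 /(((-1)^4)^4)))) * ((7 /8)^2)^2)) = 11.37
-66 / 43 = -1.53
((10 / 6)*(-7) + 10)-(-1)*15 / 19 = -50 / 57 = -0.88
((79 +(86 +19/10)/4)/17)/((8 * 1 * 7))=577/5440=0.11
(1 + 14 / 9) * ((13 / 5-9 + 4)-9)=-437 / 15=-29.13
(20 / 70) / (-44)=-1 / 154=-0.01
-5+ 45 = 40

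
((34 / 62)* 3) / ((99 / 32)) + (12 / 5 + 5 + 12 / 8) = 96487 / 10230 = 9.43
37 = 37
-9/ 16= -0.56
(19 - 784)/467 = -765/467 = -1.64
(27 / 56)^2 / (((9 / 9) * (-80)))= -729 / 250880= -0.00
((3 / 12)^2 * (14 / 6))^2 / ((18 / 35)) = 1715 / 41472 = 0.04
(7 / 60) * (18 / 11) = 21 / 110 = 0.19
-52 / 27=-1.93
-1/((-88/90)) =45/44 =1.02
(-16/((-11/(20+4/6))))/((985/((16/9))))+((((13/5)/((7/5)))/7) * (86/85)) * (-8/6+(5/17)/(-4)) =-76554229/236727414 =-0.32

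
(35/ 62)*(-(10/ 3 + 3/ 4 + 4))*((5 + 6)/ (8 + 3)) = -3395/ 744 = -4.56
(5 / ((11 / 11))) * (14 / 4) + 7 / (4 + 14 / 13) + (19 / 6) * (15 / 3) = 2291 / 66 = 34.71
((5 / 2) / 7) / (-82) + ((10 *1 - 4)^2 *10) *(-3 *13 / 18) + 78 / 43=-38414591 / 49364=-778.19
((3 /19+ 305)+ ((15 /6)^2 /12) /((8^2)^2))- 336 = -115211813 /3735552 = -30.84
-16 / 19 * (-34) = 544 / 19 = 28.63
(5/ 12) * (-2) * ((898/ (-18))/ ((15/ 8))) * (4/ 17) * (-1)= -7184/ 1377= -5.22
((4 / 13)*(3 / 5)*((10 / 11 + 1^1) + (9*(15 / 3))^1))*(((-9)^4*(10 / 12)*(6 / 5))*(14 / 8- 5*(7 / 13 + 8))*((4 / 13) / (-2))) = 43246070424 / 120835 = 357893.58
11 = 11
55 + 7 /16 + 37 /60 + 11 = 67.05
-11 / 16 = -0.69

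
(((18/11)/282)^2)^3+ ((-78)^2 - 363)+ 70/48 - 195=2533261237048766322467/458304899699005656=5527.46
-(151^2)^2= -519885601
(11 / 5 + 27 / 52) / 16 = 707 / 4160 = 0.17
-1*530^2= -280900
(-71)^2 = 5041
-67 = -67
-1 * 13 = -13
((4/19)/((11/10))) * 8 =320/209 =1.53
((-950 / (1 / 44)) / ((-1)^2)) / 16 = -5225 / 2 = -2612.50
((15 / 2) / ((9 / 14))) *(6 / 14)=5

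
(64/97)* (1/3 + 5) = 1024/291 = 3.52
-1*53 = -53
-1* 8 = -8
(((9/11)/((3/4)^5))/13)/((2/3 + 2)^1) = 128/1287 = 0.10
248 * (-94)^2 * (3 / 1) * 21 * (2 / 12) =23008944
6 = 6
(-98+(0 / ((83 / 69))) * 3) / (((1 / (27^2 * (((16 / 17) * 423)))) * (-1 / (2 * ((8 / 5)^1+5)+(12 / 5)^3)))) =1633328722368 / 2125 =768625281.11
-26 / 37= -0.70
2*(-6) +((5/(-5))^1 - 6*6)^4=1874149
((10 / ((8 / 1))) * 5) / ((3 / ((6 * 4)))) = 50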